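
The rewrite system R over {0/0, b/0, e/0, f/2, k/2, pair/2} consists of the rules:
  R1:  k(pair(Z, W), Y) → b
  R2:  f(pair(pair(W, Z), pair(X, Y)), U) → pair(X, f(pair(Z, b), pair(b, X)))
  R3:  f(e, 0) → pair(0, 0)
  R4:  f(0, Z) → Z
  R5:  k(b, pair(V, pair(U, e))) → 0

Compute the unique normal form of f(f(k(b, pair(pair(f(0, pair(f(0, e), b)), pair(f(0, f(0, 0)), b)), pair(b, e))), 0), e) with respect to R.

1. f(f(k(b, pair(pair(f(0, pair(f(0, e), b)), pair(f(0, f(0, 0)), b)), pair(b, e))), 0), e)  →  f(f(0, 0), e)   [R5 at 1.1]
2. f(f(0, 0), e)  →  f(0, e)   [R4 at 1]
3. f(0, e)  →  e   [R4 at ε]

e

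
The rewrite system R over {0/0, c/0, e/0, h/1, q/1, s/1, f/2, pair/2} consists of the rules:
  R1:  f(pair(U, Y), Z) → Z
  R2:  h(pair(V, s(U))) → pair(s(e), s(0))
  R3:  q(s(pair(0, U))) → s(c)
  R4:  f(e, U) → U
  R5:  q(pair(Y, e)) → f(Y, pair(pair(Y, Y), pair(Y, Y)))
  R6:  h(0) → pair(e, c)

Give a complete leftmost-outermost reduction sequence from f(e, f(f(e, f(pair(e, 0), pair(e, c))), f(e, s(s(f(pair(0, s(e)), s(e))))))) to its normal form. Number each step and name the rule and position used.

1. f(e, f(f(e, f(pair(e, 0), pair(e, c))), f(e, s(s(f(pair(0, s(e)), s(e)))))))  →  f(f(e, f(pair(e, 0), pair(e, c))), f(e, s(s(f(pair(0, s(e)), s(e))))))   [R4 at ε]
2. f(f(e, f(pair(e, 0), pair(e, c))), f(e, s(s(f(pair(0, s(e)), s(e))))))  →  f(f(pair(e, 0), pair(e, c)), f(e, s(s(f(pair(0, s(e)), s(e))))))   [R4 at 1]
3. f(f(pair(e, 0), pair(e, c)), f(e, s(s(f(pair(0, s(e)), s(e))))))  →  f(pair(e, c), f(e, s(s(f(pair(0, s(e)), s(e))))))   [R1 at 1]
4. f(pair(e, c), f(e, s(s(f(pair(0, s(e)), s(e))))))  →  f(e, s(s(f(pair(0, s(e)), s(e)))))   [R1 at ε]
5. f(e, s(s(f(pair(0, s(e)), s(e)))))  →  s(s(f(pair(0, s(e)), s(e))))   [R4 at ε]
6. s(s(f(pair(0, s(e)), s(e))))  →  s(s(s(e)))   [R1 at 1.1]

s(s(s(e)))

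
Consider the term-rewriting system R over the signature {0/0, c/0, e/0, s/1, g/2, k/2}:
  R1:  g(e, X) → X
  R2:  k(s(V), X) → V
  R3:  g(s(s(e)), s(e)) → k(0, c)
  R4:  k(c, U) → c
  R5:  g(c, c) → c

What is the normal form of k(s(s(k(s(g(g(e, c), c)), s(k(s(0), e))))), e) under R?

s(c)

1. k(s(s(k(s(g(g(e, c), c)), s(k(s(0), e))))), e)  →  s(k(s(g(g(e, c), c)), s(k(s(0), e))))   [R2 at ε]
2. s(k(s(g(g(e, c), c)), s(k(s(0), e))))  →  s(g(g(e, c), c))   [R2 at 1]
3. s(g(g(e, c), c))  →  s(g(c, c))   [R1 at 1.1]
4. s(g(c, c))  →  s(c)   [R5 at 1]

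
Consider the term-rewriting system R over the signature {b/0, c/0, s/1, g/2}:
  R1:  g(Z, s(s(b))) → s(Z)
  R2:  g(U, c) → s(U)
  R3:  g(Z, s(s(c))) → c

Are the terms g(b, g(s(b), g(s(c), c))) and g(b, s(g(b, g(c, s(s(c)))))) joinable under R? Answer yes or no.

Reduce t₁ = g(b, g(s(b), g(s(c), c))):
1. g(b, g(s(b), g(s(c), c)))  →  g(b, g(s(b), s(s(c))))   [R2 at 2.2]
2. g(b, g(s(b), s(s(c))))  →  g(b, c)   [R3 at 2]
3. g(b, c)  →  s(b)   [R2 at ε]

Reduce t₂ = g(b, s(g(b, g(c, s(s(c)))))):
1. g(b, s(g(b, g(c, s(s(c))))))  →  g(b, s(g(b, c)))   [R3 at 2.1.2]
2. g(b, s(g(b, c)))  →  g(b, s(s(b)))   [R2 at 2.1]
3. g(b, s(s(b)))  →  s(b)   [R1 at ε]

yes — NF(t₁) = s(b), NF(t₂) = s(b)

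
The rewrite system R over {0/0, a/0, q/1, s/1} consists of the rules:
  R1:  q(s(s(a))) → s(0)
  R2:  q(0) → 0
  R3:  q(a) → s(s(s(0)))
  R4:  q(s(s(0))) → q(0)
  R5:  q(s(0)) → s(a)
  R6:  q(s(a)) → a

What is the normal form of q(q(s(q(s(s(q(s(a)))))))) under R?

1. q(q(s(q(s(s(q(s(a))))))))  →  q(q(s(q(s(s(a))))))   [R6 at 1.1.1.1.1.1]
2. q(q(s(q(s(s(a))))))  →  q(q(s(s(0))))   [R1 at 1.1.1]
3. q(q(s(s(0))))  →  q(q(0))   [R4 at 1]
4. q(q(0))  →  q(0)   [R2 at 1]
5. q(0)  →  0   [R2 at ε]

0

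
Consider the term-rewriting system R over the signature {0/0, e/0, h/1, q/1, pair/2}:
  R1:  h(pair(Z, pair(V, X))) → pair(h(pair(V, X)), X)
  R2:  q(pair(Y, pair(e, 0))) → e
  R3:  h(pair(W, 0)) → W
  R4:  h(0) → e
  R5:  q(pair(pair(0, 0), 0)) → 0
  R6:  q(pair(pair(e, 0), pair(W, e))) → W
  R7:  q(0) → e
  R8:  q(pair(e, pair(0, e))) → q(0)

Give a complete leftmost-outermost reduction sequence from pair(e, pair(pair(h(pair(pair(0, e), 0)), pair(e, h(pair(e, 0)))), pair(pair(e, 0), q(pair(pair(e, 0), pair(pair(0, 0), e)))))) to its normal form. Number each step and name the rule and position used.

pair(e, pair(pair(pair(0, e), pair(e, e)), pair(pair(e, 0), pair(0, 0))))

1. pair(e, pair(pair(h(pair(pair(0, e), 0)), pair(e, h(pair(e, 0)))), pair(pair(e, 0), q(pair(pair(e, 0), pair(pair(0, 0), e))))))  →  pair(e, pair(pair(pair(0, e), pair(e, h(pair(e, 0)))), pair(pair(e, 0), q(pair(pair(e, 0), pair(pair(0, 0), e))))))   [R3 at 2.1.1]
2. pair(e, pair(pair(pair(0, e), pair(e, h(pair(e, 0)))), pair(pair(e, 0), q(pair(pair(e, 0), pair(pair(0, 0), e))))))  →  pair(e, pair(pair(pair(0, e), pair(e, e)), pair(pair(e, 0), q(pair(pair(e, 0), pair(pair(0, 0), e))))))   [R3 at 2.1.2.2]
3. pair(e, pair(pair(pair(0, e), pair(e, e)), pair(pair(e, 0), q(pair(pair(e, 0), pair(pair(0, 0), e))))))  →  pair(e, pair(pair(pair(0, e), pair(e, e)), pair(pair(e, 0), pair(0, 0))))   [R6 at 2.2.2]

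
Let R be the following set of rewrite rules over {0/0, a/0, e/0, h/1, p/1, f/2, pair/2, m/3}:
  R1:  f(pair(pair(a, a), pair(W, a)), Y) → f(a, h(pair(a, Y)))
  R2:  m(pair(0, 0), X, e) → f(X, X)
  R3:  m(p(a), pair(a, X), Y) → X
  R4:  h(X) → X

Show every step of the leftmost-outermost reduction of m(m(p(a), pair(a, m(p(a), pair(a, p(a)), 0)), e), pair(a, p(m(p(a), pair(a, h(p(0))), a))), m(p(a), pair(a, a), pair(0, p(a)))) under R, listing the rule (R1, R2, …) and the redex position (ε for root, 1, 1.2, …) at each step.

p(p(0))

1. m(m(p(a), pair(a, m(p(a), pair(a, p(a)), 0)), e), pair(a, p(m(p(a), pair(a, h(p(0))), a))), m(p(a), pair(a, a), pair(0, p(a))))  →  m(m(p(a), pair(a, p(a)), 0), pair(a, p(m(p(a), pair(a, h(p(0))), a))), m(p(a), pair(a, a), pair(0, p(a))))   [R3 at 1]
2. m(m(p(a), pair(a, p(a)), 0), pair(a, p(m(p(a), pair(a, h(p(0))), a))), m(p(a), pair(a, a), pair(0, p(a))))  →  m(p(a), pair(a, p(m(p(a), pair(a, h(p(0))), a))), m(p(a), pair(a, a), pair(0, p(a))))   [R3 at 1]
3. m(p(a), pair(a, p(m(p(a), pair(a, h(p(0))), a))), m(p(a), pair(a, a), pair(0, p(a))))  →  p(m(p(a), pair(a, h(p(0))), a))   [R3 at ε]
4. p(m(p(a), pair(a, h(p(0))), a))  →  p(h(p(0)))   [R3 at 1]
5. p(h(p(0)))  →  p(p(0))   [R4 at 1]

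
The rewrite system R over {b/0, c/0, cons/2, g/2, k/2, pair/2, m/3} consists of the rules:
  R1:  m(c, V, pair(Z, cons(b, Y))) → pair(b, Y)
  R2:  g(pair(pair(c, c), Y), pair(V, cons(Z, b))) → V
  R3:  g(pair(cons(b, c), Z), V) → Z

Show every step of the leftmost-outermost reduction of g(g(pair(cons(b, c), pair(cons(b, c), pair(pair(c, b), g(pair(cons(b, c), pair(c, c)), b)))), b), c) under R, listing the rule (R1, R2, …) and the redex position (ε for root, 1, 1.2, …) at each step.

pair(pair(c, b), pair(c, c))

1. g(g(pair(cons(b, c), pair(cons(b, c), pair(pair(c, b), g(pair(cons(b, c), pair(c, c)), b)))), b), c)  →  g(pair(cons(b, c), pair(pair(c, b), g(pair(cons(b, c), pair(c, c)), b))), c)   [R3 at 1]
2. g(pair(cons(b, c), pair(pair(c, b), g(pair(cons(b, c), pair(c, c)), b))), c)  →  pair(pair(c, b), g(pair(cons(b, c), pair(c, c)), b))   [R3 at ε]
3. pair(pair(c, b), g(pair(cons(b, c), pair(c, c)), b))  →  pair(pair(c, b), pair(c, c))   [R3 at 2]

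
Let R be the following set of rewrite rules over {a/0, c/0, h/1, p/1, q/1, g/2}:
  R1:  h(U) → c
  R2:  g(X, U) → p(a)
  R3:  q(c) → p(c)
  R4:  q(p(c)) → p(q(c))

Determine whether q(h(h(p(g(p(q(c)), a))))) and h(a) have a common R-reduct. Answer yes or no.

no — NF(t₁) = p(c), NF(t₂) = c

Reduce t₁ = q(h(h(p(g(p(q(c)), a))))):
1. q(h(h(p(g(p(q(c)), a)))))  →  q(c)   [R1 at 1]
2. q(c)  →  p(c)   [R3 at ε]

Reduce t₂ = h(a):
1. h(a)  →  c   [R1 at ε]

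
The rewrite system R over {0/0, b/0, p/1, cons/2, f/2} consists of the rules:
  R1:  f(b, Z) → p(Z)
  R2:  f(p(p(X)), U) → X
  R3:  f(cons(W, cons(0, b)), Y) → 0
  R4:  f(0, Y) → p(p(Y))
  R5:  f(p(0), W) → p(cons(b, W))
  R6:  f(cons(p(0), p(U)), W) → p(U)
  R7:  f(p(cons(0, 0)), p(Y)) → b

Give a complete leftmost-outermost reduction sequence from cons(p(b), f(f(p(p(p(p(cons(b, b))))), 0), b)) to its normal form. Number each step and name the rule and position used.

1. cons(p(b), f(f(p(p(p(p(cons(b, b))))), 0), b))  →  cons(p(b), f(p(p(cons(b, b))), b))   [R2 at 2.1]
2. cons(p(b), f(p(p(cons(b, b))), b))  →  cons(p(b), cons(b, b))   [R2 at 2]

cons(p(b), cons(b, b))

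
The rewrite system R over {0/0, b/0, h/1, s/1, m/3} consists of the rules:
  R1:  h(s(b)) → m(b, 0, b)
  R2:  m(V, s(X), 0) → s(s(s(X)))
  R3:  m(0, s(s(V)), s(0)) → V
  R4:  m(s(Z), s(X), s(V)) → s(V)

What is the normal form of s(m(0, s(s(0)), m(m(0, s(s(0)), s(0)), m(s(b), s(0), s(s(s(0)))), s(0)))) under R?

s(0)

1. s(m(0, s(s(0)), m(m(0, s(s(0)), s(0)), m(s(b), s(0), s(s(s(0)))), s(0))))  →  s(m(0, s(s(0)), m(0, m(s(b), s(0), s(s(s(0)))), s(0))))   [R3 at 1.3.1]
2. s(m(0, s(s(0)), m(0, m(s(b), s(0), s(s(s(0)))), s(0))))  →  s(m(0, s(s(0)), m(0, s(s(s(0))), s(0))))   [R4 at 1.3.2]
3. s(m(0, s(s(0)), m(0, s(s(s(0))), s(0))))  →  s(m(0, s(s(0)), s(0)))   [R3 at 1.3]
4. s(m(0, s(s(0)), s(0)))  →  s(0)   [R3 at 1]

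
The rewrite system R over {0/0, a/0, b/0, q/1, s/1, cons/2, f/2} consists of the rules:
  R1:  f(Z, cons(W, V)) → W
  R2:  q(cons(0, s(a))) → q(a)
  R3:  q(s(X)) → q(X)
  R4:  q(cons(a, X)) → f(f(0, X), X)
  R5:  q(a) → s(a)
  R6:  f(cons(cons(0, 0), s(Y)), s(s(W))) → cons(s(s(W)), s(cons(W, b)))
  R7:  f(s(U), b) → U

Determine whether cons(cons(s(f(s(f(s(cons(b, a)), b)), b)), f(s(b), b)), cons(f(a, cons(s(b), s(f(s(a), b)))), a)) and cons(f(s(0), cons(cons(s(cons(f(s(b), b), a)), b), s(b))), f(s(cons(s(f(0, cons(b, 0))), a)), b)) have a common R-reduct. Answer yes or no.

Reduce t₁ = cons(cons(s(f(s(f(s(cons(b, a)), b)), b)), f(s(b), b)), cons(f(a, cons(s(b), s(f(s(a), b)))), a)):
1. cons(cons(s(f(s(f(s(cons(b, a)), b)), b)), f(s(b), b)), cons(f(a, cons(s(b), s(f(s(a), b)))), a))  →  cons(cons(s(f(s(cons(b, a)), b)), f(s(b), b)), cons(f(a, cons(s(b), s(f(s(a), b)))), a))   [R7 at 1.1.1]
2. cons(cons(s(f(s(cons(b, a)), b)), f(s(b), b)), cons(f(a, cons(s(b), s(f(s(a), b)))), a))  →  cons(cons(s(cons(b, a)), f(s(b), b)), cons(f(a, cons(s(b), s(f(s(a), b)))), a))   [R7 at 1.1.1]
3. cons(cons(s(cons(b, a)), f(s(b), b)), cons(f(a, cons(s(b), s(f(s(a), b)))), a))  →  cons(cons(s(cons(b, a)), b), cons(f(a, cons(s(b), s(f(s(a), b)))), a))   [R7 at 1.2]
4. cons(cons(s(cons(b, a)), b), cons(f(a, cons(s(b), s(f(s(a), b)))), a))  →  cons(cons(s(cons(b, a)), b), cons(s(b), a))   [R1 at 2.1]

Reduce t₂ = cons(f(s(0), cons(cons(s(cons(f(s(b), b), a)), b), s(b))), f(s(cons(s(f(0, cons(b, 0))), a)), b)):
1. cons(f(s(0), cons(cons(s(cons(f(s(b), b), a)), b), s(b))), f(s(cons(s(f(0, cons(b, 0))), a)), b))  →  cons(cons(s(cons(f(s(b), b), a)), b), f(s(cons(s(f(0, cons(b, 0))), a)), b))   [R1 at 1]
2. cons(cons(s(cons(f(s(b), b), a)), b), f(s(cons(s(f(0, cons(b, 0))), a)), b))  →  cons(cons(s(cons(b, a)), b), f(s(cons(s(f(0, cons(b, 0))), a)), b))   [R7 at 1.1.1.1]
3. cons(cons(s(cons(b, a)), b), f(s(cons(s(f(0, cons(b, 0))), a)), b))  →  cons(cons(s(cons(b, a)), b), cons(s(f(0, cons(b, 0))), a))   [R7 at 2]
4. cons(cons(s(cons(b, a)), b), cons(s(f(0, cons(b, 0))), a))  →  cons(cons(s(cons(b, a)), b), cons(s(b), a))   [R1 at 2.1.1]

yes — NF(t₁) = cons(cons(s(cons(b, a)), b), cons(s(b), a)), NF(t₂) = cons(cons(s(cons(b, a)), b), cons(s(b), a))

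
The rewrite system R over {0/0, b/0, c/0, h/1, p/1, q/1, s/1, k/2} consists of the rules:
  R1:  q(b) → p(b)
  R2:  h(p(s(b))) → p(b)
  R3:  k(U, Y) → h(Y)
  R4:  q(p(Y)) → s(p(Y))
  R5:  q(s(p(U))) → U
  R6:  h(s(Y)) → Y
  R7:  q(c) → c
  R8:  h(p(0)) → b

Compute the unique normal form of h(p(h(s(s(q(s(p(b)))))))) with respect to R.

p(b)

1. h(p(h(s(s(q(s(p(b))))))))  →  h(p(s(q(s(p(b))))))   [R6 at 1.1]
2. h(p(s(q(s(p(b))))))  →  h(p(s(b)))   [R5 at 1.1.1]
3. h(p(s(b)))  →  p(b)   [R2 at ε]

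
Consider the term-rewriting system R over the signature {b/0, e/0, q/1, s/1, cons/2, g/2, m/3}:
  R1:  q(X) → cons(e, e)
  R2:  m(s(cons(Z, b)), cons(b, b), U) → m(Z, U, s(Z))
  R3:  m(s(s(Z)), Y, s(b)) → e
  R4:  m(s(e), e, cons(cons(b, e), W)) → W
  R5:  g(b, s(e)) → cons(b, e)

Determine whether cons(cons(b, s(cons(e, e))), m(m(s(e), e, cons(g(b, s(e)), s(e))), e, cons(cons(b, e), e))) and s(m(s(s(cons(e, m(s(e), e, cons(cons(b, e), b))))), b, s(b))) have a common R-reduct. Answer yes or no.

no — NF(t₁) = cons(cons(b, s(cons(e, e))), e), NF(t₂) = s(e)

Reduce t₁ = cons(cons(b, s(cons(e, e))), m(m(s(e), e, cons(g(b, s(e)), s(e))), e, cons(cons(b, e), e))):
1. cons(cons(b, s(cons(e, e))), m(m(s(e), e, cons(g(b, s(e)), s(e))), e, cons(cons(b, e), e)))  →  cons(cons(b, s(cons(e, e))), m(m(s(e), e, cons(cons(b, e), s(e))), e, cons(cons(b, e), e)))   [R5 at 2.1.3.1]
2. cons(cons(b, s(cons(e, e))), m(m(s(e), e, cons(cons(b, e), s(e))), e, cons(cons(b, e), e)))  →  cons(cons(b, s(cons(e, e))), m(s(e), e, cons(cons(b, e), e)))   [R4 at 2.1]
3. cons(cons(b, s(cons(e, e))), m(s(e), e, cons(cons(b, e), e)))  →  cons(cons(b, s(cons(e, e))), e)   [R4 at 2]

Reduce t₂ = s(m(s(s(cons(e, m(s(e), e, cons(cons(b, e), b))))), b, s(b))):
1. s(m(s(s(cons(e, m(s(e), e, cons(cons(b, e), b))))), b, s(b)))  →  s(e)   [R3 at 1]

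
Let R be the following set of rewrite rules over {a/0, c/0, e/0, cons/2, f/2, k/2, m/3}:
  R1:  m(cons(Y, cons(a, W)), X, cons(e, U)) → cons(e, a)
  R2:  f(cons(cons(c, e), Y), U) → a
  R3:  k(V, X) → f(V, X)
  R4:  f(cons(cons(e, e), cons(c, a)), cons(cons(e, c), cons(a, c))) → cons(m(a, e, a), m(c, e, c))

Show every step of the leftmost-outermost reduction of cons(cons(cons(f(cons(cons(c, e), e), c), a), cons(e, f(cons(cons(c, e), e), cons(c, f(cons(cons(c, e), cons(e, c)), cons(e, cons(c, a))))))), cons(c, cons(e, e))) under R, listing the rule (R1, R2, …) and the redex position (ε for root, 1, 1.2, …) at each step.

1. cons(cons(cons(f(cons(cons(c, e), e), c), a), cons(e, f(cons(cons(c, e), e), cons(c, f(cons(cons(c, e), cons(e, c)), cons(e, cons(c, a))))))), cons(c, cons(e, e)))  →  cons(cons(cons(a, a), cons(e, f(cons(cons(c, e), e), cons(c, f(cons(cons(c, e), cons(e, c)), cons(e, cons(c, a))))))), cons(c, cons(e, e)))   [R2 at 1.1.1]
2. cons(cons(cons(a, a), cons(e, f(cons(cons(c, e), e), cons(c, f(cons(cons(c, e), cons(e, c)), cons(e, cons(c, a))))))), cons(c, cons(e, e)))  →  cons(cons(cons(a, a), cons(e, a)), cons(c, cons(e, e)))   [R2 at 1.2.2]

cons(cons(cons(a, a), cons(e, a)), cons(c, cons(e, e)))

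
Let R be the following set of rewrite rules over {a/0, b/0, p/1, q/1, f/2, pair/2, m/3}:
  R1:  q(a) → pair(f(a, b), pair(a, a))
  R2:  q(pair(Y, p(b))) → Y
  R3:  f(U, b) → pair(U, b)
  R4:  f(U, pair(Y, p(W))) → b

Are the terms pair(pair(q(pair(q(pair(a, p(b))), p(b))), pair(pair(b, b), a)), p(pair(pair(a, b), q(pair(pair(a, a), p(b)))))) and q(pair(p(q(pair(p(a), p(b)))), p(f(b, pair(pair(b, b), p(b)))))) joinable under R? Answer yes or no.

no — NF(t₁) = pair(pair(a, pair(pair(b, b), a)), p(pair(pair(a, b), pair(a, a)))), NF(t₂) = p(p(a))

Reduce t₁ = pair(pair(q(pair(q(pair(a, p(b))), p(b))), pair(pair(b, b), a)), p(pair(pair(a, b), q(pair(pair(a, a), p(b)))))):
1. pair(pair(q(pair(q(pair(a, p(b))), p(b))), pair(pair(b, b), a)), p(pair(pair(a, b), q(pair(pair(a, a), p(b))))))  →  pair(pair(q(pair(a, p(b))), pair(pair(b, b), a)), p(pair(pair(a, b), q(pair(pair(a, a), p(b))))))   [R2 at 1.1]
2. pair(pair(q(pair(a, p(b))), pair(pair(b, b), a)), p(pair(pair(a, b), q(pair(pair(a, a), p(b))))))  →  pair(pair(a, pair(pair(b, b), a)), p(pair(pair(a, b), q(pair(pair(a, a), p(b))))))   [R2 at 1.1]
3. pair(pair(a, pair(pair(b, b), a)), p(pair(pair(a, b), q(pair(pair(a, a), p(b))))))  →  pair(pair(a, pair(pair(b, b), a)), p(pair(pair(a, b), pair(a, a))))   [R2 at 2.1.2]

Reduce t₂ = q(pair(p(q(pair(p(a), p(b)))), p(f(b, pair(pair(b, b), p(b)))))):
1. q(pair(p(q(pair(p(a), p(b)))), p(f(b, pair(pair(b, b), p(b))))))  →  q(pair(p(p(a)), p(f(b, pair(pair(b, b), p(b))))))   [R2 at 1.1.1]
2. q(pair(p(p(a)), p(f(b, pair(pair(b, b), p(b))))))  →  q(pair(p(p(a)), p(b)))   [R4 at 1.2.1]
3. q(pair(p(p(a)), p(b)))  →  p(p(a))   [R2 at ε]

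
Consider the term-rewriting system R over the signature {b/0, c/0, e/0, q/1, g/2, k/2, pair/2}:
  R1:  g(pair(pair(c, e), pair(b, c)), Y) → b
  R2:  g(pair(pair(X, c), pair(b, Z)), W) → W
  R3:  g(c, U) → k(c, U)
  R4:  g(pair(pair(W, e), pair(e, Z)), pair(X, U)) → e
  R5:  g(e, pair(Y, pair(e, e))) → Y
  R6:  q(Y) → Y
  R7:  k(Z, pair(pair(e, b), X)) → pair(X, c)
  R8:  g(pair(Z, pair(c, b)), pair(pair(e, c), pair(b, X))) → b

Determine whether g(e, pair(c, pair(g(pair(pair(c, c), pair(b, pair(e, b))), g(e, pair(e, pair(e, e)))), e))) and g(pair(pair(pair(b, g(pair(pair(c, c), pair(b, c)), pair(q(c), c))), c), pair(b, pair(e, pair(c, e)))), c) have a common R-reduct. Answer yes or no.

yes — NF(t₁) = c, NF(t₂) = c

Reduce t₁ = g(e, pair(c, pair(g(pair(pair(c, c), pair(b, pair(e, b))), g(e, pair(e, pair(e, e)))), e))):
1. g(e, pair(c, pair(g(pair(pair(c, c), pair(b, pair(e, b))), g(e, pair(e, pair(e, e)))), e)))  →  g(e, pair(c, pair(g(e, pair(e, pair(e, e))), e)))   [R2 at 2.2.1]
2. g(e, pair(c, pair(g(e, pair(e, pair(e, e))), e)))  →  g(e, pair(c, pair(e, e)))   [R5 at 2.2.1]
3. g(e, pair(c, pair(e, e)))  →  c   [R5 at ε]

Reduce t₂ = g(pair(pair(pair(b, g(pair(pair(c, c), pair(b, c)), pair(q(c), c))), c), pair(b, pair(e, pair(c, e)))), c):
1. g(pair(pair(pair(b, g(pair(pair(c, c), pair(b, c)), pair(q(c), c))), c), pair(b, pair(e, pair(c, e)))), c)  →  c   [R2 at ε]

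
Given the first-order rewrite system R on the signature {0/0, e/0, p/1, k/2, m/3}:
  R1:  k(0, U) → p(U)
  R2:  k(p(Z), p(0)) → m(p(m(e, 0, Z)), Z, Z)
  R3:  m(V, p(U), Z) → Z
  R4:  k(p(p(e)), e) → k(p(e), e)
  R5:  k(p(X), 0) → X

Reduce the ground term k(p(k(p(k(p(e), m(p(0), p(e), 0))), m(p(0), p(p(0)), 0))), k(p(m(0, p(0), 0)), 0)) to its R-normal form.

e

1. k(p(k(p(k(p(e), m(p(0), p(e), 0))), m(p(0), p(p(0)), 0))), k(p(m(0, p(0), 0)), 0))  →  k(p(k(p(k(p(e), 0)), m(p(0), p(p(0)), 0))), k(p(m(0, p(0), 0)), 0))   [R3 at 1.1.1.1.2]
2. k(p(k(p(k(p(e), 0)), m(p(0), p(p(0)), 0))), k(p(m(0, p(0), 0)), 0))  →  k(p(k(p(e), m(p(0), p(p(0)), 0))), k(p(m(0, p(0), 0)), 0))   [R5 at 1.1.1.1]
3. k(p(k(p(e), m(p(0), p(p(0)), 0))), k(p(m(0, p(0), 0)), 0))  →  k(p(k(p(e), 0)), k(p(m(0, p(0), 0)), 0))   [R3 at 1.1.2]
4. k(p(k(p(e), 0)), k(p(m(0, p(0), 0)), 0))  →  k(p(e), k(p(m(0, p(0), 0)), 0))   [R5 at 1.1]
5. k(p(e), k(p(m(0, p(0), 0)), 0))  →  k(p(e), m(0, p(0), 0))   [R5 at 2]
6. k(p(e), m(0, p(0), 0))  →  k(p(e), 0)   [R3 at 2]
7. k(p(e), 0)  →  e   [R5 at ε]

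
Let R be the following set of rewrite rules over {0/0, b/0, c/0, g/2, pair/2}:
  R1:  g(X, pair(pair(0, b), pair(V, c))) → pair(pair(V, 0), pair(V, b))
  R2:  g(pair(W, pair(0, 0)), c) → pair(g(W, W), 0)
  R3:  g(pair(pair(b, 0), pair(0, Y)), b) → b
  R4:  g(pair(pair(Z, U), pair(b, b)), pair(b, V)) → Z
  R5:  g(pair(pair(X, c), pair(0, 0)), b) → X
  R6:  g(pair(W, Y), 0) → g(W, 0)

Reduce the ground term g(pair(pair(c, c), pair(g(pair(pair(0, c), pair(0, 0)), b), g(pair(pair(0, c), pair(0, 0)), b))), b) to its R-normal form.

c

1. g(pair(pair(c, c), pair(g(pair(pair(0, c), pair(0, 0)), b), g(pair(pair(0, c), pair(0, 0)), b))), b)  →  g(pair(pair(c, c), pair(0, g(pair(pair(0, c), pair(0, 0)), b))), b)   [R5 at 1.2.1]
2. g(pair(pair(c, c), pair(0, g(pair(pair(0, c), pair(0, 0)), b))), b)  →  g(pair(pair(c, c), pair(0, 0)), b)   [R5 at 1.2.2]
3. g(pair(pair(c, c), pair(0, 0)), b)  →  c   [R5 at ε]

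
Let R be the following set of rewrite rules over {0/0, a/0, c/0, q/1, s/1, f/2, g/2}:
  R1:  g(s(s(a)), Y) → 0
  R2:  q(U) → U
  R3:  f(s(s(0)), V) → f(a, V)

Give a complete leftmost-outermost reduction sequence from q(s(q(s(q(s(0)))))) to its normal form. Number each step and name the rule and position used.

1. q(s(q(s(q(s(0))))))  →  s(q(s(q(s(0)))))   [R2 at ε]
2. s(q(s(q(s(0)))))  →  s(s(q(s(0))))   [R2 at 1]
3. s(s(q(s(0))))  →  s(s(s(0)))   [R2 at 1.1]

s(s(s(0)))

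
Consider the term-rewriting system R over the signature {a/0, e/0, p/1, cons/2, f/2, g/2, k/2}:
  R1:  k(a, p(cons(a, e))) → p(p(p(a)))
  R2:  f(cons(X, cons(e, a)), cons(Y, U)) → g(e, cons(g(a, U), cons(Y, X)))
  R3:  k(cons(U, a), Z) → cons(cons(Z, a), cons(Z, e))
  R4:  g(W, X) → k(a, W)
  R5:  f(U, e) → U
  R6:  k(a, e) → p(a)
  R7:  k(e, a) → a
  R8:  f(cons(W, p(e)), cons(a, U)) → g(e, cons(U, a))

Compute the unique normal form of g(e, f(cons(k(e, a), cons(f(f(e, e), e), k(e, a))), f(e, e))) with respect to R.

p(a)

1. g(e, f(cons(k(e, a), cons(f(f(e, e), e), k(e, a))), f(e, e)))  →  k(a, e)   [R4 at ε]
2. k(a, e)  →  p(a)   [R6 at ε]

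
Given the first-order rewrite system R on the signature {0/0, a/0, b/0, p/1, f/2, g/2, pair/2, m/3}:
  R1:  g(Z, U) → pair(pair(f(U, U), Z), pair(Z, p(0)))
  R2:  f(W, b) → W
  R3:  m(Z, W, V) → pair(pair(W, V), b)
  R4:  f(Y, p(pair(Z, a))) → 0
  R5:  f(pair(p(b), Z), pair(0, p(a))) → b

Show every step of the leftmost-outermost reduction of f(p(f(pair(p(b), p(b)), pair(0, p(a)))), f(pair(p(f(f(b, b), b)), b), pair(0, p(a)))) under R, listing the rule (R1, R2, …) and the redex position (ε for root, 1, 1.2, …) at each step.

p(b)

1. f(p(f(pair(p(b), p(b)), pair(0, p(a)))), f(pair(p(f(f(b, b), b)), b), pair(0, p(a))))  →  f(p(b), f(pair(p(f(f(b, b), b)), b), pair(0, p(a))))   [R5 at 1.1]
2. f(p(b), f(pair(p(f(f(b, b), b)), b), pair(0, p(a))))  →  f(p(b), f(pair(p(f(b, b)), b), pair(0, p(a))))   [R2 at 2.1.1.1]
3. f(p(b), f(pair(p(f(b, b)), b), pair(0, p(a))))  →  f(p(b), f(pair(p(b), b), pair(0, p(a))))   [R2 at 2.1.1.1]
4. f(p(b), f(pair(p(b), b), pair(0, p(a))))  →  f(p(b), b)   [R5 at 2]
5. f(p(b), b)  →  p(b)   [R2 at ε]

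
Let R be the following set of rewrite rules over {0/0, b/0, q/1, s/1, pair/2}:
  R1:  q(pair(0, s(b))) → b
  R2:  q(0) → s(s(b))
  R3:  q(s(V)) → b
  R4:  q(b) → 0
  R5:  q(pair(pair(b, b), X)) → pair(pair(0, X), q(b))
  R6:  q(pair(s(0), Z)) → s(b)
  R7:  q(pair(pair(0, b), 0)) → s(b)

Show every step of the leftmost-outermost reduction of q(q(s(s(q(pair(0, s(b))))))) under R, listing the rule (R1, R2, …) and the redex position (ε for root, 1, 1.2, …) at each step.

1. q(q(s(s(q(pair(0, s(b)))))))  →  q(b)   [R3 at 1]
2. q(b)  →  0   [R4 at ε]

0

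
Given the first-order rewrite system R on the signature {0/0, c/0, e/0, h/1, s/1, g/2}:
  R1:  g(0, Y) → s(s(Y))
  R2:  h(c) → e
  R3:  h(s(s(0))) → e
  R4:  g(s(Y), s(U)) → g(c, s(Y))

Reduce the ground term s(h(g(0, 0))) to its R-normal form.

1. s(h(g(0, 0)))  →  s(h(s(s(0))))   [R1 at 1.1]
2. s(h(s(s(0))))  →  s(e)   [R3 at 1]

s(e)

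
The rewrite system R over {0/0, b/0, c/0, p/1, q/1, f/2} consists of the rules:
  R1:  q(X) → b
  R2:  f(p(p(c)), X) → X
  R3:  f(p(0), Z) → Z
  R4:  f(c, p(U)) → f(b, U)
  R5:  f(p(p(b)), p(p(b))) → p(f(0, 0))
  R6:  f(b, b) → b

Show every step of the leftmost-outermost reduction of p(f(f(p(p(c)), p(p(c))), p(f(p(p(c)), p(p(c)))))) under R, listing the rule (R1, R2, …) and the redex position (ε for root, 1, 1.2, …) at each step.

1. p(f(f(p(p(c)), p(p(c))), p(f(p(p(c)), p(p(c))))))  →  p(f(p(p(c)), p(f(p(p(c)), p(p(c))))))   [R2 at 1.1]
2. p(f(p(p(c)), p(f(p(p(c)), p(p(c))))))  →  p(p(f(p(p(c)), p(p(c)))))   [R2 at 1]
3. p(p(f(p(p(c)), p(p(c)))))  →  p(p(p(p(c))))   [R2 at 1.1]

p(p(p(p(c))))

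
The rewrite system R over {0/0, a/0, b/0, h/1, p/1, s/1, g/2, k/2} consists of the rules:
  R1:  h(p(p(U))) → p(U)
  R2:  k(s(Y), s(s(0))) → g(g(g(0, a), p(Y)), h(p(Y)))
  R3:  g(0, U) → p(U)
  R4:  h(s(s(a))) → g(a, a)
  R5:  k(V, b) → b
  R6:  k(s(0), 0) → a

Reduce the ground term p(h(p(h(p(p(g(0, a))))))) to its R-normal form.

1. p(h(p(h(p(p(g(0, a)))))))  →  p(h(p(p(g(0, a)))))   [R1 at 1.1.1]
2. p(h(p(p(g(0, a)))))  →  p(p(g(0, a)))   [R1 at 1]
3. p(p(g(0, a)))  →  p(p(p(a)))   [R3 at 1.1]

p(p(p(a)))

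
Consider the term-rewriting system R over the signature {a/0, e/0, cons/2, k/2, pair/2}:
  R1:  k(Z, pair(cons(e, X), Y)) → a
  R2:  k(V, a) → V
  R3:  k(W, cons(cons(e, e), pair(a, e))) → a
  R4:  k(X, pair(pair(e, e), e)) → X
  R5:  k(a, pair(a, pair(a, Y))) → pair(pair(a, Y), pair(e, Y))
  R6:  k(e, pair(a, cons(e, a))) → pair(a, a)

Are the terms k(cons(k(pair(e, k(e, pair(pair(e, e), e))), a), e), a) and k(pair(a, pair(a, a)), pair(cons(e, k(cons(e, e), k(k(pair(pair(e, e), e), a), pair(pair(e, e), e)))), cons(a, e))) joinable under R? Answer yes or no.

Reduce t₁ = k(cons(k(pair(e, k(e, pair(pair(e, e), e))), a), e), a):
1. k(cons(k(pair(e, k(e, pair(pair(e, e), e))), a), e), a)  →  cons(k(pair(e, k(e, pair(pair(e, e), e))), a), e)   [R2 at ε]
2. cons(k(pair(e, k(e, pair(pair(e, e), e))), a), e)  →  cons(pair(e, k(e, pair(pair(e, e), e))), e)   [R2 at 1]
3. cons(pair(e, k(e, pair(pair(e, e), e))), e)  →  cons(pair(e, e), e)   [R4 at 1.2]

Reduce t₂ = k(pair(a, pair(a, a)), pair(cons(e, k(cons(e, e), k(k(pair(pair(e, e), e), a), pair(pair(e, e), e)))), cons(a, e))):
1. k(pair(a, pair(a, a)), pair(cons(e, k(cons(e, e), k(k(pair(pair(e, e), e), a), pair(pair(e, e), e)))), cons(a, e)))  →  a   [R1 at ε]

no — NF(t₁) = cons(pair(e, e), e), NF(t₂) = a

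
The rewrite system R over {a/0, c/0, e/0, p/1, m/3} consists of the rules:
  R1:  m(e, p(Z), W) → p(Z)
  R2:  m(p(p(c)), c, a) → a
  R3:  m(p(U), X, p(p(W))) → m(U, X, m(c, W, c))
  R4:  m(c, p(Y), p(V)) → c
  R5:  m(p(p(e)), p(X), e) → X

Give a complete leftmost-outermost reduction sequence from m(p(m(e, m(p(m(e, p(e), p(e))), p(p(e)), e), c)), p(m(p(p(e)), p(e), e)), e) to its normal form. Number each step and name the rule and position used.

e

1. m(p(m(e, m(p(m(e, p(e), p(e))), p(p(e)), e), c)), p(m(p(p(e)), p(e), e)), e)  →  m(p(m(e, m(p(p(e)), p(p(e)), e), c)), p(m(p(p(e)), p(e), e)), e)   [R1 at 1.1.2.1.1]
2. m(p(m(e, m(p(p(e)), p(p(e)), e), c)), p(m(p(p(e)), p(e), e)), e)  →  m(p(m(e, p(e), c)), p(m(p(p(e)), p(e), e)), e)   [R5 at 1.1.2]
3. m(p(m(e, p(e), c)), p(m(p(p(e)), p(e), e)), e)  →  m(p(p(e)), p(m(p(p(e)), p(e), e)), e)   [R1 at 1.1]
4. m(p(p(e)), p(m(p(p(e)), p(e), e)), e)  →  m(p(p(e)), p(e), e)   [R5 at ε]
5. m(p(p(e)), p(e), e)  →  e   [R5 at ε]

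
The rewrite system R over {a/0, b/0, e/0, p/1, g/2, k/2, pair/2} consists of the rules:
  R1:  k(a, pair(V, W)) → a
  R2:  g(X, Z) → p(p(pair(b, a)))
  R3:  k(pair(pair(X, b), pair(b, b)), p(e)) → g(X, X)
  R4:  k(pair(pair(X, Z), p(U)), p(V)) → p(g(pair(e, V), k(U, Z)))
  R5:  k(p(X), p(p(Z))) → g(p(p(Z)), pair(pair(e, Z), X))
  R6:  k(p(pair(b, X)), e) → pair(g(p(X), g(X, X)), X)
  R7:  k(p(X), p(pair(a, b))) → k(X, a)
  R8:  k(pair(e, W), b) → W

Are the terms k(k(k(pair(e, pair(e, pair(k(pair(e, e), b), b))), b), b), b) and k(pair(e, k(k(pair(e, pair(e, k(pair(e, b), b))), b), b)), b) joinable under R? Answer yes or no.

yes — NF(t₁) = b, NF(t₂) = b

Reduce t₁ = k(k(k(pair(e, pair(e, pair(k(pair(e, e), b), b))), b), b), b):
1. k(k(k(pair(e, pair(e, pair(k(pair(e, e), b), b))), b), b), b)  →  k(k(pair(e, pair(k(pair(e, e), b), b)), b), b)   [R8 at 1.1]
2. k(k(pair(e, pair(k(pair(e, e), b), b)), b), b)  →  k(pair(k(pair(e, e), b), b), b)   [R8 at 1]
3. k(pair(k(pair(e, e), b), b), b)  →  k(pair(e, b), b)   [R8 at 1.1]
4. k(pair(e, b), b)  →  b   [R8 at ε]

Reduce t₂ = k(pair(e, k(k(pair(e, pair(e, k(pair(e, b), b))), b), b)), b):
1. k(pair(e, k(k(pair(e, pair(e, k(pair(e, b), b))), b), b)), b)  →  k(k(pair(e, pair(e, k(pair(e, b), b))), b), b)   [R8 at ε]
2. k(k(pair(e, pair(e, k(pair(e, b), b))), b), b)  →  k(pair(e, k(pair(e, b), b)), b)   [R8 at 1]
3. k(pair(e, k(pair(e, b), b)), b)  →  k(pair(e, b), b)   [R8 at ε]
4. k(pair(e, b), b)  →  b   [R8 at ε]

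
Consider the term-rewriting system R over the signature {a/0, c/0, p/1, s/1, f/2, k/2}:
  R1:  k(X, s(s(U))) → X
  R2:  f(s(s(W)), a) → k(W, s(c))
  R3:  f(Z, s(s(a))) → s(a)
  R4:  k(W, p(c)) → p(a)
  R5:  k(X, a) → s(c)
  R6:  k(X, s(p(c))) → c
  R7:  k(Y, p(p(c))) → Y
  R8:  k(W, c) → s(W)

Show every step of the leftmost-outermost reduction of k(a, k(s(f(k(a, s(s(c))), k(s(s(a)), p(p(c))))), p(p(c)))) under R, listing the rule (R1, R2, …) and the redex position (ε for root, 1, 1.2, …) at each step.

1. k(a, k(s(f(k(a, s(s(c))), k(s(s(a)), p(p(c))))), p(p(c))))  →  k(a, s(f(k(a, s(s(c))), k(s(s(a)), p(p(c))))))   [R7 at 2]
2. k(a, s(f(k(a, s(s(c))), k(s(s(a)), p(p(c))))))  →  k(a, s(f(a, k(s(s(a)), p(p(c))))))   [R1 at 2.1.1]
3. k(a, s(f(a, k(s(s(a)), p(p(c))))))  →  k(a, s(f(a, s(s(a)))))   [R7 at 2.1.2]
4. k(a, s(f(a, s(s(a)))))  →  k(a, s(s(a)))   [R3 at 2.1]
5. k(a, s(s(a)))  →  a   [R1 at ε]

a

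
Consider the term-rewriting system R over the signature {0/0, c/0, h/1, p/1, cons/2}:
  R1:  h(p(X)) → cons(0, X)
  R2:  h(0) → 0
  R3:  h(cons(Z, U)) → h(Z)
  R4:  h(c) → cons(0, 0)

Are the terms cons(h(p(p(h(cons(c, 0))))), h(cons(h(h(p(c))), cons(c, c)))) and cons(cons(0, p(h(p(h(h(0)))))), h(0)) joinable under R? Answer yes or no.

yes — NF(t₁) = cons(cons(0, p(cons(0, 0))), 0), NF(t₂) = cons(cons(0, p(cons(0, 0))), 0)

Reduce t₁ = cons(h(p(p(h(cons(c, 0))))), h(cons(h(h(p(c))), cons(c, c)))):
1. cons(h(p(p(h(cons(c, 0))))), h(cons(h(h(p(c))), cons(c, c))))  →  cons(cons(0, p(h(cons(c, 0)))), h(cons(h(h(p(c))), cons(c, c))))   [R1 at 1]
2. cons(cons(0, p(h(cons(c, 0)))), h(cons(h(h(p(c))), cons(c, c))))  →  cons(cons(0, p(h(c))), h(cons(h(h(p(c))), cons(c, c))))   [R3 at 1.2.1]
3. cons(cons(0, p(h(c))), h(cons(h(h(p(c))), cons(c, c))))  →  cons(cons(0, p(cons(0, 0))), h(cons(h(h(p(c))), cons(c, c))))   [R4 at 1.2.1]
4. cons(cons(0, p(cons(0, 0))), h(cons(h(h(p(c))), cons(c, c))))  →  cons(cons(0, p(cons(0, 0))), h(h(h(p(c)))))   [R3 at 2]
5. cons(cons(0, p(cons(0, 0))), h(h(h(p(c)))))  →  cons(cons(0, p(cons(0, 0))), h(h(cons(0, c))))   [R1 at 2.1.1]
6. cons(cons(0, p(cons(0, 0))), h(h(cons(0, c))))  →  cons(cons(0, p(cons(0, 0))), h(h(0)))   [R3 at 2.1]
7. cons(cons(0, p(cons(0, 0))), h(h(0)))  →  cons(cons(0, p(cons(0, 0))), h(0))   [R2 at 2.1]
8. cons(cons(0, p(cons(0, 0))), h(0))  →  cons(cons(0, p(cons(0, 0))), 0)   [R2 at 2]

Reduce t₂ = cons(cons(0, p(h(p(h(h(0)))))), h(0)):
1. cons(cons(0, p(h(p(h(h(0)))))), h(0))  →  cons(cons(0, p(cons(0, h(h(0))))), h(0))   [R1 at 1.2.1]
2. cons(cons(0, p(cons(0, h(h(0))))), h(0))  →  cons(cons(0, p(cons(0, h(0)))), h(0))   [R2 at 1.2.1.2.1]
3. cons(cons(0, p(cons(0, h(0)))), h(0))  →  cons(cons(0, p(cons(0, 0))), h(0))   [R2 at 1.2.1.2]
4. cons(cons(0, p(cons(0, 0))), h(0))  →  cons(cons(0, p(cons(0, 0))), 0)   [R2 at 2]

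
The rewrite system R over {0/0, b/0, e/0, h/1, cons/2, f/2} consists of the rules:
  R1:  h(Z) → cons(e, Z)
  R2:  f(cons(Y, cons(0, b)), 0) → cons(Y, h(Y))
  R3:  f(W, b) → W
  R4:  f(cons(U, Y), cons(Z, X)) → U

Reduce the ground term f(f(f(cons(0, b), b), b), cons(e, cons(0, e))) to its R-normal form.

1. f(f(f(cons(0, b), b), b), cons(e, cons(0, e)))  →  f(f(cons(0, b), b), cons(e, cons(0, e)))   [R3 at 1]
2. f(f(cons(0, b), b), cons(e, cons(0, e)))  →  f(cons(0, b), cons(e, cons(0, e)))   [R3 at 1]
3. f(cons(0, b), cons(e, cons(0, e)))  →  0   [R4 at ε]

0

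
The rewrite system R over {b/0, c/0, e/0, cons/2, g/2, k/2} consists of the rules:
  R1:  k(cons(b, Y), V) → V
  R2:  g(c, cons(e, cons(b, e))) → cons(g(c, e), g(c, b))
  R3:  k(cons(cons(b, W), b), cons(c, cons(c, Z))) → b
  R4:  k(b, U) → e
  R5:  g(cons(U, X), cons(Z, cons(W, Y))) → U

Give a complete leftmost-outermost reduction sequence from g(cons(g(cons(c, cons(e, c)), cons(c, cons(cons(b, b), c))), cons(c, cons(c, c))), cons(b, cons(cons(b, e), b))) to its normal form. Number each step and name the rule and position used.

c

1. g(cons(g(cons(c, cons(e, c)), cons(c, cons(cons(b, b), c))), cons(c, cons(c, c))), cons(b, cons(cons(b, e), b)))  →  g(cons(c, cons(e, c)), cons(c, cons(cons(b, b), c)))   [R5 at ε]
2. g(cons(c, cons(e, c)), cons(c, cons(cons(b, b), c)))  →  c   [R5 at ε]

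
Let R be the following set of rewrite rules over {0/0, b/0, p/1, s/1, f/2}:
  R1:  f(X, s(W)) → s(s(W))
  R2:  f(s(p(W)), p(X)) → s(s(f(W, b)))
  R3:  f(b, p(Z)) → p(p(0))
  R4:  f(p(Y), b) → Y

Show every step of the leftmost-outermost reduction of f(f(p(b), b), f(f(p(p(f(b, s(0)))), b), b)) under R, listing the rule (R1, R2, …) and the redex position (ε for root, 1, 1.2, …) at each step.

s(s(s(0)))

1. f(f(p(b), b), f(f(p(p(f(b, s(0)))), b), b))  →  f(b, f(f(p(p(f(b, s(0)))), b), b))   [R4 at 1]
2. f(b, f(f(p(p(f(b, s(0)))), b), b))  →  f(b, f(p(f(b, s(0))), b))   [R4 at 2.1]
3. f(b, f(p(f(b, s(0))), b))  →  f(b, f(b, s(0)))   [R4 at 2]
4. f(b, f(b, s(0)))  →  f(b, s(s(0)))   [R1 at 2]
5. f(b, s(s(0)))  →  s(s(s(0)))   [R1 at ε]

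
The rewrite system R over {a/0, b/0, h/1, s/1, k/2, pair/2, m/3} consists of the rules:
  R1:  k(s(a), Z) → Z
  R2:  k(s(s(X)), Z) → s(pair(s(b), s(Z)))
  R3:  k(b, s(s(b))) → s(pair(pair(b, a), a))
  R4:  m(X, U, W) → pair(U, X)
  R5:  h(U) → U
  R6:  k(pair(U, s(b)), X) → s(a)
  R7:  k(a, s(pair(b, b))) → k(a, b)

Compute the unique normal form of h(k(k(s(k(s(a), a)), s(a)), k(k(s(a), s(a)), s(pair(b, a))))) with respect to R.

s(pair(b, a))

1. h(k(k(s(k(s(a), a)), s(a)), k(k(s(a), s(a)), s(pair(b, a)))))  →  k(k(s(k(s(a), a)), s(a)), k(k(s(a), s(a)), s(pair(b, a))))   [R5 at ε]
2. k(k(s(k(s(a), a)), s(a)), k(k(s(a), s(a)), s(pair(b, a))))  →  k(k(s(a), s(a)), k(k(s(a), s(a)), s(pair(b, a))))   [R1 at 1.1.1]
3. k(k(s(a), s(a)), k(k(s(a), s(a)), s(pair(b, a))))  →  k(s(a), k(k(s(a), s(a)), s(pair(b, a))))   [R1 at 1]
4. k(s(a), k(k(s(a), s(a)), s(pair(b, a))))  →  k(k(s(a), s(a)), s(pair(b, a)))   [R1 at ε]
5. k(k(s(a), s(a)), s(pair(b, a)))  →  k(s(a), s(pair(b, a)))   [R1 at 1]
6. k(s(a), s(pair(b, a)))  →  s(pair(b, a))   [R1 at ε]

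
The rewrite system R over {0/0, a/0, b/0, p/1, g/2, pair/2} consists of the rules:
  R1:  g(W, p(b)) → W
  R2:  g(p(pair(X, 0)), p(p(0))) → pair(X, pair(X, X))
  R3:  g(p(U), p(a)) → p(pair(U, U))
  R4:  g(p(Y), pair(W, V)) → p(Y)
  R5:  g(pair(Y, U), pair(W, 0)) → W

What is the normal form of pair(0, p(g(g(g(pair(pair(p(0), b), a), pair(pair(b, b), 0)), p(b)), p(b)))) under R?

1. pair(0, p(g(g(g(pair(pair(p(0), b), a), pair(pair(b, b), 0)), p(b)), p(b))))  →  pair(0, p(g(g(pair(pair(p(0), b), a), pair(pair(b, b), 0)), p(b))))   [R1 at 2.1]
2. pair(0, p(g(g(pair(pair(p(0), b), a), pair(pair(b, b), 0)), p(b))))  →  pair(0, p(g(pair(pair(p(0), b), a), pair(pair(b, b), 0))))   [R1 at 2.1]
3. pair(0, p(g(pair(pair(p(0), b), a), pair(pair(b, b), 0))))  →  pair(0, p(pair(b, b)))   [R5 at 2.1]

pair(0, p(pair(b, b)))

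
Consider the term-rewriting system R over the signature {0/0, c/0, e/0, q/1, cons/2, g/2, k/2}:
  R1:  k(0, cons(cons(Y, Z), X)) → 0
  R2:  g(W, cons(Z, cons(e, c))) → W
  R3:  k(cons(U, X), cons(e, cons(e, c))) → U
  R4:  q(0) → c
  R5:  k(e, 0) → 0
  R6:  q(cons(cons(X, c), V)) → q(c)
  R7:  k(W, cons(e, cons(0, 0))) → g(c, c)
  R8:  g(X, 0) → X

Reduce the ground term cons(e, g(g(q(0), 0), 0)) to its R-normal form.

1. cons(e, g(g(q(0), 0), 0))  →  cons(e, g(q(0), 0))   [R8 at 2]
2. cons(e, g(q(0), 0))  →  cons(e, q(0))   [R8 at 2]
3. cons(e, q(0))  →  cons(e, c)   [R4 at 2]

cons(e, c)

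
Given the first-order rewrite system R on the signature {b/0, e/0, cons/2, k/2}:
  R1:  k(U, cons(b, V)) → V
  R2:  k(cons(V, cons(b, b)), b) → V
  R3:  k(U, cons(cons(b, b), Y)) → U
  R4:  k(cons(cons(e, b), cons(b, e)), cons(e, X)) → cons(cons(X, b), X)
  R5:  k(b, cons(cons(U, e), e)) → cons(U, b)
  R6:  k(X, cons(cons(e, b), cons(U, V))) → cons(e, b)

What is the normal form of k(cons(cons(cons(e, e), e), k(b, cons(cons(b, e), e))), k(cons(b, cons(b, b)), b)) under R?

cons(cons(e, e), e)

1. k(cons(cons(cons(e, e), e), k(b, cons(cons(b, e), e))), k(cons(b, cons(b, b)), b))  →  k(cons(cons(cons(e, e), e), cons(b, b)), k(cons(b, cons(b, b)), b))   [R5 at 1.2]
2. k(cons(cons(cons(e, e), e), cons(b, b)), k(cons(b, cons(b, b)), b))  →  k(cons(cons(cons(e, e), e), cons(b, b)), b)   [R2 at 2]
3. k(cons(cons(cons(e, e), e), cons(b, b)), b)  →  cons(cons(e, e), e)   [R2 at ε]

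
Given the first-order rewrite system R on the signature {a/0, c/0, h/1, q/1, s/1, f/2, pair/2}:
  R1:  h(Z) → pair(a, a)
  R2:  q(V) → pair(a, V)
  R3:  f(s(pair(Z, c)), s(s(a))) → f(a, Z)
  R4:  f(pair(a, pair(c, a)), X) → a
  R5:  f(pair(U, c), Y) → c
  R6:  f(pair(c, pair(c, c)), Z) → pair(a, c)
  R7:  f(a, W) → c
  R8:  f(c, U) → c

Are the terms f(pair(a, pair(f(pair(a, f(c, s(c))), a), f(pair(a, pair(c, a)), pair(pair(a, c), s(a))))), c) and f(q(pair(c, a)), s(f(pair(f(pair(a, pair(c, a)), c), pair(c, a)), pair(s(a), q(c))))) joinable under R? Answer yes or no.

Reduce t₁ = f(pair(a, pair(f(pair(a, f(c, s(c))), a), f(pair(a, pair(c, a)), pair(pair(a, c), s(a))))), c):
1. f(pair(a, pair(f(pair(a, f(c, s(c))), a), f(pair(a, pair(c, a)), pair(pair(a, c), s(a))))), c)  →  f(pair(a, pair(f(pair(a, c), a), f(pair(a, pair(c, a)), pair(pair(a, c), s(a))))), c)   [R8 at 1.2.1.1.2]
2. f(pair(a, pair(f(pair(a, c), a), f(pair(a, pair(c, a)), pair(pair(a, c), s(a))))), c)  →  f(pair(a, pair(c, f(pair(a, pair(c, a)), pair(pair(a, c), s(a))))), c)   [R5 at 1.2.1]
3. f(pair(a, pair(c, f(pair(a, pair(c, a)), pair(pair(a, c), s(a))))), c)  →  f(pair(a, pair(c, a)), c)   [R4 at 1.2.2]
4. f(pair(a, pair(c, a)), c)  →  a   [R4 at ε]

Reduce t₂ = f(q(pair(c, a)), s(f(pair(f(pair(a, pair(c, a)), c), pair(c, a)), pair(s(a), q(c))))):
1. f(q(pair(c, a)), s(f(pair(f(pair(a, pair(c, a)), c), pair(c, a)), pair(s(a), q(c)))))  →  f(pair(a, pair(c, a)), s(f(pair(f(pair(a, pair(c, a)), c), pair(c, a)), pair(s(a), q(c)))))   [R2 at 1]
2. f(pair(a, pair(c, a)), s(f(pair(f(pair(a, pair(c, a)), c), pair(c, a)), pair(s(a), q(c)))))  →  a   [R4 at ε]

yes — NF(t₁) = a, NF(t₂) = a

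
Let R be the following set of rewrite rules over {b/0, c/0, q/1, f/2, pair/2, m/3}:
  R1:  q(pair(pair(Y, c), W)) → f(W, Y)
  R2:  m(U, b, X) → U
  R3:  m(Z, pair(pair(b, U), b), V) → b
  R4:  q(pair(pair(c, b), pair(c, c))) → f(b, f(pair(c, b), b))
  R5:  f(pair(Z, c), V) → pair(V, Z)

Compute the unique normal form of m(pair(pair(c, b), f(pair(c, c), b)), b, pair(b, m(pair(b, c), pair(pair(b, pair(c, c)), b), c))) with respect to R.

1. m(pair(pair(c, b), f(pair(c, c), b)), b, pair(b, m(pair(b, c), pair(pair(b, pair(c, c)), b), c)))  →  pair(pair(c, b), f(pair(c, c), b))   [R2 at ε]
2. pair(pair(c, b), f(pair(c, c), b))  →  pair(pair(c, b), pair(b, c))   [R5 at 2]

pair(pair(c, b), pair(b, c))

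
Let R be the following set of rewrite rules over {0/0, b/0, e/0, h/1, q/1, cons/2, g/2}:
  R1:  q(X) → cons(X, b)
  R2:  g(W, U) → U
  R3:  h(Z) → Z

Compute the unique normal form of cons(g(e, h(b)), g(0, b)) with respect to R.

1. cons(g(e, h(b)), g(0, b))  →  cons(h(b), g(0, b))   [R2 at 1]
2. cons(h(b), g(0, b))  →  cons(b, g(0, b))   [R3 at 1]
3. cons(b, g(0, b))  →  cons(b, b)   [R2 at 2]

cons(b, b)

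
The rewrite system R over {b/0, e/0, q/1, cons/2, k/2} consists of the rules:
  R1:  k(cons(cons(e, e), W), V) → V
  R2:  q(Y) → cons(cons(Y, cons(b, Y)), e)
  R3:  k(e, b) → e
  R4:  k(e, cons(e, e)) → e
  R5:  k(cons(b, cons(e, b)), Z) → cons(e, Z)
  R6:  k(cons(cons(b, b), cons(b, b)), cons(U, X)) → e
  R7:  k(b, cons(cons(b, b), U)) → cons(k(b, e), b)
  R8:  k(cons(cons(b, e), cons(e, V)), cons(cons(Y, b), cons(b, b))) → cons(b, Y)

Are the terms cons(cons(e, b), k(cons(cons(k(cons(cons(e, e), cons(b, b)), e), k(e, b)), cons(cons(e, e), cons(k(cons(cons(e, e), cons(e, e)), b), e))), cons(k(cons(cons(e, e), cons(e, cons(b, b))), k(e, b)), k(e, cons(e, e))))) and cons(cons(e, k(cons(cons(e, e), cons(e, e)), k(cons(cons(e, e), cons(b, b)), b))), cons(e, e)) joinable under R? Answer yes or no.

Reduce t₁ = cons(cons(e, b), k(cons(cons(k(cons(cons(e, e), cons(b, b)), e), k(e, b)), cons(cons(e, e), cons(k(cons(cons(e, e), cons(e, e)), b), e))), cons(k(cons(cons(e, e), cons(e, cons(b, b))), k(e, b)), k(e, cons(e, e))))):
1. cons(cons(e, b), k(cons(cons(k(cons(cons(e, e), cons(b, b)), e), k(e, b)), cons(cons(e, e), cons(k(cons(cons(e, e), cons(e, e)), b), e))), cons(k(cons(cons(e, e), cons(e, cons(b, b))), k(e, b)), k(e, cons(e, e)))))  →  cons(cons(e, b), k(cons(cons(e, k(e, b)), cons(cons(e, e), cons(k(cons(cons(e, e), cons(e, e)), b), e))), cons(k(cons(cons(e, e), cons(e, cons(b, b))), k(e, b)), k(e, cons(e, e)))))   [R1 at 2.1.1.1]
2. cons(cons(e, b), k(cons(cons(e, k(e, b)), cons(cons(e, e), cons(k(cons(cons(e, e), cons(e, e)), b), e))), cons(k(cons(cons(e, e), cons(e, cons(b, b))), k(e, b)), k(e, cons(e, e)))))  →  cons(cons(e, b), k(cons(cons(e, e), cons(cons(e, e), cons(k(cons(cons(e, e), cons(e, e)), b), e))), cons(k(cons(cons(e, e), cons(e, cons(b, b))), k(e, b)), k(e, cons(e, e)))))   [R3 at 2.1.1.2]
3. cons(cons(e, b), k(cons(cons(e, e), cons(cons(e, e), cons(k(cons(cons(e, e), cons(e, e)), b), e))), cons(k(cons(cons(e, e), cons(e, cons(b, b))), k(e, b)), k(e, cons(e, e)))))  →  cons(cons(e, b), cons(k(cons(cons(e, e), cons(e, cons(b, b))), k(e, b)), k(e, cons(e, e))))   [R1 at 2]
4. cons(cons(e, b), cons(k(cons(cons(e, e), cons(e, cons(b, b))), k(e, b)), k(e, cons(e, e))))  →  cons(cons(e, b), cons(k(e, b), k(e, cons(e, e))))   [R1 at 2.1]
5. cons(cons(e, b), cons(k(e, b), k(e, cons(e, e))))  →  cons(cons(e, b), cons(e, k(e, cons(e, e))))   [R3 at 2.1]
6. cons(cons(e, b), cons(e, k(e, cons(e, e))))  →  cons(cons(e, b), cons(e, e))   [R4 at 2.2]

Reduce t₂ = cons(cons(e, k(cons(cons(e, e), cons(e, e)), k(cons(cons(e, e), cons(b, b)), b))), cons(e, e)):
1. cons(cons(e, k(cons(cons(e, e), cons(e, e)), k(cons(cons(e, e), cons(b, b)), b))), cons(e, e))  →  cons(cons(e, k(cons(cons(e, e), cons(b, b)), b)), cons(e, e))   [R1 at 1.2]
2. cons(cons(e, k(cons(cons(e, e), cons(b, b)), b)), cons(e, e))  →  cons(cons(e, b), cons(e, e))   [R1 at 1.2]

yes — NF(t₁) = cons(cons(e, b), cons(e, e)), NF(t₂) = cons(cons(e, b), cons(e, e))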